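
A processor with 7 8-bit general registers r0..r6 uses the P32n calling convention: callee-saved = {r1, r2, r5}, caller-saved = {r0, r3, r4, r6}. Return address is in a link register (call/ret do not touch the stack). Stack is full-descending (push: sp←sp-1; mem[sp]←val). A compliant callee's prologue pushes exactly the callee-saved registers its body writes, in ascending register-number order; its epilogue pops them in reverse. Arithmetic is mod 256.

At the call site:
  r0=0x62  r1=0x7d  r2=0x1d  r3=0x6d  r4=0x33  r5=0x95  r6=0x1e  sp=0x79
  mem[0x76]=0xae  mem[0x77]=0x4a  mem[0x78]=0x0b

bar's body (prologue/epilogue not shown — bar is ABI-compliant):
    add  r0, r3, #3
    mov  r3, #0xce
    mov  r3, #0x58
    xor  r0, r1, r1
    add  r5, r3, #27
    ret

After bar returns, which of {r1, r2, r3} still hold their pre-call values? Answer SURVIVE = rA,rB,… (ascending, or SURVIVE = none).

prologue: push r5 -> mem[0x78]=0x95, sp=0x78
body[0] add  r0, r3, #3 -> r0=0x70
body[1] mov  r3, #0xce -> r3=0xce
body[2] mov  r3, #0x58 -> r3=0x58
body[3] xor  r0, r1, r1 -> r0=0x00
body[4] add  r5, r3, #27 -> r5=0x73
epilogue: pop r5=0x95, sp=0x79
r1: callee-saved, written=False
r2: callee-saved, written=False
r3: caller-saved, written=True

SURVIVE = r1,r2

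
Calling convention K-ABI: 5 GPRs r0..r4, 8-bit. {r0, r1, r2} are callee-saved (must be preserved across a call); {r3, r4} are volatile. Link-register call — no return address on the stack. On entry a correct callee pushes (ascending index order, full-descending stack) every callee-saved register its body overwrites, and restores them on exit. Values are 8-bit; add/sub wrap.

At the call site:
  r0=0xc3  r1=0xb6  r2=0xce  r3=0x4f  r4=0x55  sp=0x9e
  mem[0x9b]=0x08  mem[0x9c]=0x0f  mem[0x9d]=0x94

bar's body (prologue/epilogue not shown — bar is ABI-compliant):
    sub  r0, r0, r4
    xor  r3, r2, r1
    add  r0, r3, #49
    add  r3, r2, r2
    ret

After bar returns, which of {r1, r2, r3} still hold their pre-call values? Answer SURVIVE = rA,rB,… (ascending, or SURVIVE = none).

prologue: push r0 -> mem[0x9d]=0xc3, sp=0x9d
body[0] sub  r0, r0, r4 -> r0=0x6e
body[1] xor  r3, r2, r1 -> r3=0x78
body[2] add  r0, r3, #49 -> r0=0xa9
body[3] add  r3, r2, r2 -> r3=0x9c
epilogue: pop r0=0xc3, sp=0x9e
r1: callee-saved, written=False
r2: callee-saved, written=False
r3: caller-saved, written=True

SURVIVE = r1,r2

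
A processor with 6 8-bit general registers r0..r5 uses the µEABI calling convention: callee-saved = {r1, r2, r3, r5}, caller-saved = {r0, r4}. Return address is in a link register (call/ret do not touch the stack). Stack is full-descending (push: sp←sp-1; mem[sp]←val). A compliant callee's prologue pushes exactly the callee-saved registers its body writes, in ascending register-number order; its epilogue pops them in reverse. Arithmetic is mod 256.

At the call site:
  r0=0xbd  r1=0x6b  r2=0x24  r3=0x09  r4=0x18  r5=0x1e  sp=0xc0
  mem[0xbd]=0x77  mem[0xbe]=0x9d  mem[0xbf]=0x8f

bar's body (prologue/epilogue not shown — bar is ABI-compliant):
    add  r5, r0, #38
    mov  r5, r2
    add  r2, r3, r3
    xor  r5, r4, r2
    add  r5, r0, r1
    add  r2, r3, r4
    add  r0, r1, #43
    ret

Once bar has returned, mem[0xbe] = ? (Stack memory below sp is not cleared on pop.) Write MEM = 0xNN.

prologue: push r2 → mem[0xbf]=0x24, sp=0xbf
prologue: push r5 → mem[0xbe]=0x1e, sp=0xbe
body[0] add  r5, r0, #38 → r5=0xe3
body[1] mov  r5, r2 → r5=0x24
body[2] add  r2, r3, r3 → r2=0x12
body[3] xor  r5, r4, r2 → r5=0x0a
body[4] add  r5, r0, r1 → r5=0x28
body[5] add  r2, r3, r4 → r2=0x21
body[6] add  r0, r1, #43 → r0=0x96
epilogue: pop r5=0x1e, sp=0xbf
epilogue: pop r2=0x24, sp=0xc0
prologue pushed ['r2', 'r5'] at ['0xbf', '0xbe']

MEM = 0x1e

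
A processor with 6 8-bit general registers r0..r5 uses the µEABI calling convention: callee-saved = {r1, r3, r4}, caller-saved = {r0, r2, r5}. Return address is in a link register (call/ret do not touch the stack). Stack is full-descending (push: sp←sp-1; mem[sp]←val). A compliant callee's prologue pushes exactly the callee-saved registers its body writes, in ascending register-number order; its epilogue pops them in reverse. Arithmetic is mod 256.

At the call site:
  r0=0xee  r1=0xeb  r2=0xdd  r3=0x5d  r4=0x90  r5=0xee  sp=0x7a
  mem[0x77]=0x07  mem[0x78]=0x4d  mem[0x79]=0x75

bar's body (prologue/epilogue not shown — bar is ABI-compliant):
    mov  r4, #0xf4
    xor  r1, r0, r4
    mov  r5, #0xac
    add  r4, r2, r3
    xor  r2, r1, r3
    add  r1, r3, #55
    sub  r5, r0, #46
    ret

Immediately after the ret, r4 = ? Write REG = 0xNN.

REG = 0x90

prologue: push r1 → mem[0x79]=0xeb, sp=0x79
prologue: push r4 → mem[0x78]=0x90, sp=0x78
body[0] mov  r4, #0xf4 → r4=0xf4
body[1] xor  r1, r0, r4 → r1=0x1a
body[2] mov  r5, #0xac → r5=0xac
body[3] add  r4, r2, r3 → r4=0x3a
body[4] xor  r2, r1, r3 → r2=0x47
body[5] add  r1, r3, #55 → r1=0x94
body[6] sub  r5, r0, #46 → r5=0xc0
epilogue: pop r4=0x90, sp=0x79
epilogue: pop r1=0xeb, sp=0x7a
r4 is callee-saved → restored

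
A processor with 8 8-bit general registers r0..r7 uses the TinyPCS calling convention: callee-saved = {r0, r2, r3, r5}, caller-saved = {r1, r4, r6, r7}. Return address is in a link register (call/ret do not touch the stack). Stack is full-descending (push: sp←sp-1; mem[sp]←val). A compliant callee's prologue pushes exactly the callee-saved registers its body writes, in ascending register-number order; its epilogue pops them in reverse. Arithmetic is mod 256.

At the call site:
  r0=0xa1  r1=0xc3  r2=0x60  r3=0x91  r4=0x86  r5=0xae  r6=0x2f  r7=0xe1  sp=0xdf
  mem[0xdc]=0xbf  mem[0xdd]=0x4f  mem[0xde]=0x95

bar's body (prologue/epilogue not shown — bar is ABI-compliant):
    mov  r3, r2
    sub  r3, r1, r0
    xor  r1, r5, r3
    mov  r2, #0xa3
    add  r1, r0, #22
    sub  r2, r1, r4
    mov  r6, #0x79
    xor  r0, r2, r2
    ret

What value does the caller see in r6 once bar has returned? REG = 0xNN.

prologue: push r0 -> mem[0xde]=0xa1, sp=0xde
prologue: push r2 -> mem[0xdd]=0x60, sp=0xdd
prologue: push r3 -> mem[0xdc]=0x91, sp=0xdc
body[0] mov  r3, r2 -> r3=0x60
body[1] sub  r3, r1, r0 -> r3=0x22
body[2] xor  r1, r5, r3 -> r1=0x8c
body[3] mov  r2, #0xa3 -> r2=0xa3
body[4] add  r1, r0, #22 -> r1=0xb7
body[5] sub  r2, r1, r4 -> r2=0x31
body[6] mov  r6, #0x79 -> r6=0x79
body[7] xor  r0, r2, r2 -> r0=0x00
epilogue: pop r3=0x91, sp=0xdd
epilogue: pop r2=0x60, sp=0xde
epilogue: pop r0=0xa1, sp=0xdf
r6 is caller-saved -> body value

REG = 0x79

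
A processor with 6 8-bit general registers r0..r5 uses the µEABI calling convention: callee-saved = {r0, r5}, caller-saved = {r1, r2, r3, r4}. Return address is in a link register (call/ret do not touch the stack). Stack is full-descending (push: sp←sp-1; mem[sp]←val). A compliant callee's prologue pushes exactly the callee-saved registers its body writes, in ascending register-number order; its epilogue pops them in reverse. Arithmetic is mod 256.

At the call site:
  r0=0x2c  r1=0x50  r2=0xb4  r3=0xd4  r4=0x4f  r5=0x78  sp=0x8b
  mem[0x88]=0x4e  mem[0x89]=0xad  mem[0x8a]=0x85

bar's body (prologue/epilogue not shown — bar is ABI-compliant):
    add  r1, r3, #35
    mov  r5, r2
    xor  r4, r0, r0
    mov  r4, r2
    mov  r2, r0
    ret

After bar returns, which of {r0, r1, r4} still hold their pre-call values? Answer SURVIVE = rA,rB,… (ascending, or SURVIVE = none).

SURVIVE = r0

prologue: push r5 -> mem[0x8a]=0x78, sp=0x8a
body[0] add  r1, r3, #35 -> r1=0xf7
body[1] mov  r5, r2 -> r5=0xb4
body[2] xor  r4, r0, r0 -> r4=0x00
body[3] mov  r4, r2 -> r4=0xb4
body[4] mov  r2, r0 -> r2=0x2c
epilogue: pop r5=0x78, sp=0x8b
r0: callee-saved, written=False
r1: caller-saved, written=True
r4: caller-saved, written=True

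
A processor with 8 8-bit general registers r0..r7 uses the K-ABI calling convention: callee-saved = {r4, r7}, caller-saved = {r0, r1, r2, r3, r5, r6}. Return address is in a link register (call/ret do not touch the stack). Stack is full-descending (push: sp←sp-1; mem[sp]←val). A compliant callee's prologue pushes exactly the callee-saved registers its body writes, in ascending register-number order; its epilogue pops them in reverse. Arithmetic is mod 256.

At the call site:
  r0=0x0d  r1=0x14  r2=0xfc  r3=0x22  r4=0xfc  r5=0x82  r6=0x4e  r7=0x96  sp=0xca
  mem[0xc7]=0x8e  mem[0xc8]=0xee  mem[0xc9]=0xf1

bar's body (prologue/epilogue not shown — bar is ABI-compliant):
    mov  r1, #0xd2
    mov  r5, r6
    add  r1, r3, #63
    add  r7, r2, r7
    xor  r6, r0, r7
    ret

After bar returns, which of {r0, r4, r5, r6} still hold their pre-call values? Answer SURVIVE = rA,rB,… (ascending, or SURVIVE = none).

SURVIVE = r0,r4

prologue: push r7 → mem[0xc9]=0x96, sp=0xc9
body[0] mov  r1, #0xd2 → r1=0xd2
body[1] mov  r5, r6 → r5=0x4e
body[2] add  r1, r3, #63 → r1=0x61
body[3] add  r7, r2, r7 → r7=0x92
body[4] xor  r6, r0, r7 → r6=0x9f
epilogue: pop r7=0x96, sp=0xca
r0: caller-saved, written=False
r4: callee-saved, written=False
r5: caller-saved, written=True
r6: caller-saved, written=True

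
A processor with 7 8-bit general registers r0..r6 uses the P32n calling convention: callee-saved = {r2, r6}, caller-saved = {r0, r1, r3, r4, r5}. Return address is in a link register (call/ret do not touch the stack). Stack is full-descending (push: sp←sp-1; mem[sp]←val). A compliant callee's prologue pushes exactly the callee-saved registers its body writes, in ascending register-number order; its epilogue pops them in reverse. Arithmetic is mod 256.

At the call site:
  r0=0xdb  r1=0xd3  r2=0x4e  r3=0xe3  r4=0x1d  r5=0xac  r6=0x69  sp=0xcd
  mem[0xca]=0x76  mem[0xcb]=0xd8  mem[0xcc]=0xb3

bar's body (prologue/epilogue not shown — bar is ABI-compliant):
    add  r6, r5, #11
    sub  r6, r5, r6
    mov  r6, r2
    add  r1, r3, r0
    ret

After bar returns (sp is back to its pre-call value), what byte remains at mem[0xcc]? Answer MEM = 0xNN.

MEM = 0x69

prologue: push r6 → mem[0xcc]=0x69, sp=0xcc
body[0] add  r6, r5, #11 → r6=0xb7
body[1] sub  r6, r5, r6 → r6=0xf5
body[2] mov  r6, r2 → r6=0x4e
body[3] add  r1, r3, r0 → r1=0xbe
epilogue: pop r6=0x69, sp=0xcd
prologue pushed ['r6'] at ['0xcc']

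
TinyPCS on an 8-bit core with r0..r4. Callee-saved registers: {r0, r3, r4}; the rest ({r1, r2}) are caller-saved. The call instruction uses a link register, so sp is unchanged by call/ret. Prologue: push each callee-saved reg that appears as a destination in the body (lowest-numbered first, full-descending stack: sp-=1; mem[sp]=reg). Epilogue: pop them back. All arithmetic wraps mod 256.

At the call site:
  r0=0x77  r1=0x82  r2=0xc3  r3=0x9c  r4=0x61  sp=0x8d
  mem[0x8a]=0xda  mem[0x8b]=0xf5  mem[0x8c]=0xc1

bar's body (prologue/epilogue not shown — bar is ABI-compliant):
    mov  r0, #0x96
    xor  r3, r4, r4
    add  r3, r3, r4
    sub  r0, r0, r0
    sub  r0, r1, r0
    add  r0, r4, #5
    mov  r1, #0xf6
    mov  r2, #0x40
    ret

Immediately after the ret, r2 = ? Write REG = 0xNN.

REG = 0x40

prologue: push r0 → mem[0x8c]=0x77, sp=0x8c
prologue: push r3 → mem[0x8b]=0x9c, sp=0x8b
body[0] mov  r0, #0x96 → r0=0x96
body[1] xor  r3, r4, r4 → r3=0x00
body[2] add  r3, r3, r4 → r3=0x61
body[3] sub  r0, r0, r0 → r0=0x00
body[4] sub  r0, r1, r0 → r0=0x82
body[5] add  r0, r4, #5 → r0=0x66
body[6] mov  r1, #0xf6 → r1=0xf6
body[7] mov  r2, #0x40 → r2=0x40
epilogue: pop r3=0x9c, sp=0x8c
epilogue: pop r0=0x77, sp=0x8d
r2 is caller-saved → body value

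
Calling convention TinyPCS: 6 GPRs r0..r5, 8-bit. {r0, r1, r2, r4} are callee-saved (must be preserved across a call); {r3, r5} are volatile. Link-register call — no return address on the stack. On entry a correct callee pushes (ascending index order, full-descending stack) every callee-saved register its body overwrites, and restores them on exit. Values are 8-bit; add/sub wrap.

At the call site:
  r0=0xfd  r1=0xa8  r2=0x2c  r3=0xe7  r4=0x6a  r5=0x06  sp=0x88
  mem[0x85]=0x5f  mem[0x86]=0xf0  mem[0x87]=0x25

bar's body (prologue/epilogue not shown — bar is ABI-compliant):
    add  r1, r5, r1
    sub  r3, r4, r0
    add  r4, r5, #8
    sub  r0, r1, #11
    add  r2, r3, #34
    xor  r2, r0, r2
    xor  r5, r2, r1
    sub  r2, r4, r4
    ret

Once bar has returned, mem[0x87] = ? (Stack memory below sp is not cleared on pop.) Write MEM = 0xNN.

MEM = 0xfd

prologue: push r0 → mem[0x87]=0xfd, sp=0x87
prologue: push r1 → mem[0x86]=0xa8, sp=0x86
prologue: push r2 → mem[0x85]=0x2c, sp=0x85
prologue: push r4 → mem[0x84]=0x6a, sp=0x84
body[0] add  r1, r5, r1 → r1=0xae
body[1] sub  r3, r4, r0 → r3=0x6d
body[2] add  r4, r5, #8 → r4=0x0e
body[3] sub  r0, r1, #11 → r0=0xa3
body[4] add  r2, r3, #34 → r2=0x8f
body[5] xor  r2, r0, r2 → r2=0x2c
body[6] xor  r5, r2, r1 → r5=0x82
body[7] sub  r2, r4, r4 → r2=0x00
epilogue: pop r4=0x6a, sp=0x85
epilogue: pop r2=0x2c, sp=0x86
epilogue: pop r1=0xa8, sp=0x87
epilogue: pop r0=0xfd, sp=0x88
prologue pushed ['r0', 'r1', 'r2', 'r4'] at ['0x87', '0x86', '0x85', '0x84']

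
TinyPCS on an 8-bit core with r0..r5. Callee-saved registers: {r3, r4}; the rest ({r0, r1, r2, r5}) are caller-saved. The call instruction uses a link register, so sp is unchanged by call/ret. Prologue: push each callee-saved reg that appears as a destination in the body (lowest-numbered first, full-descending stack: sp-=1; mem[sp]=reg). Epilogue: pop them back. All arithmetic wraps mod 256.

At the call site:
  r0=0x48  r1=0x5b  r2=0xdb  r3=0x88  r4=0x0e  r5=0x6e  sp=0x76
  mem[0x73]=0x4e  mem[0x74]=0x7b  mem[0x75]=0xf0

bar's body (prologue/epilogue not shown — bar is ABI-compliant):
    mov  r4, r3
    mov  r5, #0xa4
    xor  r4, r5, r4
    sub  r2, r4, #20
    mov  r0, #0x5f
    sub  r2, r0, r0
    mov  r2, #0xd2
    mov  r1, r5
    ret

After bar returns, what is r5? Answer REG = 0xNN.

prologue: push r4 → mem[0x75]=0x0e, sp=0x75
body[0] mov  r4, r3 → r4=0x88
body[1] mov  r5, #0xa4 → r5=0xa4
body[2] xor  r4, r5, r4 → r4=0x2c
body[3] sub  r2, r4, #20 → r2=0x18
body[4] mov  r0, #0x5f → r0=0x5f
body[5] sub  r2, r0, r0 → r2=0x00
body[6] mov  r2, #0xd2 → r2=0xd2
body[7] mov  r1, r5 → r1=0xa4
epilogue: pop r4=0x0e, sp=0x76
r5 is caller-saved → body value

REG = 0xa4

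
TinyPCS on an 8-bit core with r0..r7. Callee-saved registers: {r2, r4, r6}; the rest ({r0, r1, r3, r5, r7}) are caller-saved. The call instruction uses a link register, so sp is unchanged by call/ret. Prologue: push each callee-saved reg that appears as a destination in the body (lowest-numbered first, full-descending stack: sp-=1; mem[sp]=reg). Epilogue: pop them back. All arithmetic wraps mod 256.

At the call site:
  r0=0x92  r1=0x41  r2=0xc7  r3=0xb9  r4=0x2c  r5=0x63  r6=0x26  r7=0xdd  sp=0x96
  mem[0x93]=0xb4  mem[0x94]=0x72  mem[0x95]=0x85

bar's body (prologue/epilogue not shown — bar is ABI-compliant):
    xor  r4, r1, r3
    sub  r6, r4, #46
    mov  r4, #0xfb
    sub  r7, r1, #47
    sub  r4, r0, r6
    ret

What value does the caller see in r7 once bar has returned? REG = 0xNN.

prologue: push r4 → mem[0x95]=0x2c, sp=0x95
prologue: push r6 → mem[0x94]=0x26, sp=0x94
body[0] xor  r4, r1, r3 → r4=0xf8
body[1] sub  r6, r4, #46 → r6=0xca
body[2] mov  r4, #0xfb → r4=0xfb
body[3] sub  r7, r1, #47 → r7=0x12
body[4] sub  r4, r0, r6 → r4=0xc8
epilogue: pop r6=0x26, sp=0x95
epilogue: pop r4=0x2c, sp=0x96
r7 is caller-saved → body value

REG = 0x12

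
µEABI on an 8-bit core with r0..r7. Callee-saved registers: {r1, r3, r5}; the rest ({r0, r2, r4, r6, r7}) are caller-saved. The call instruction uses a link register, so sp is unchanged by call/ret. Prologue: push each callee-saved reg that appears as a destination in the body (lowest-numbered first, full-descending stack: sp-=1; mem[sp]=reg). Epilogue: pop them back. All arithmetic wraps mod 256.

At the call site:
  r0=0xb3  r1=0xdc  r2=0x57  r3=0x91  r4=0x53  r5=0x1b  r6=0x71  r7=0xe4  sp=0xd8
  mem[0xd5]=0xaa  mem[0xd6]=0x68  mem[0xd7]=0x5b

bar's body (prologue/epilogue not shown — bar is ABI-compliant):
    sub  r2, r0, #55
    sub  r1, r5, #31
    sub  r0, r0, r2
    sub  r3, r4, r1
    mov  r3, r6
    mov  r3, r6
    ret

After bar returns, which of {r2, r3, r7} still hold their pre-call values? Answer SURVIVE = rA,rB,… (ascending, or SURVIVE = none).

SURVIVE = r3,r7

prologue: push r1 -> mem[0xd7]=0xdc, sp=0xd7
prologue: push r3 -> mem[0xd6]=0x91, sp=0xd6
body[0] sub  r2, r0, #55 -> r2=0x7c
body[1] sub  r1, r5, #31 -> r1=0xfc
body[2] sub  r0, r0, r2 -> r0=0x37
body[3] sub  r3, r4, r1 -> r3=0x57
body[4] mov  r3, r6 -> r3=0x71
body[5] mov  r3, r6 -> r3=0x71
epilogue: pop r3=0x91, sp=0xd7
epilogue: pop r1=0xdc, sp=0xd8
r2: caller-saved, written=True
r3: callee-saved, written=True
r7: caller-saved, written=False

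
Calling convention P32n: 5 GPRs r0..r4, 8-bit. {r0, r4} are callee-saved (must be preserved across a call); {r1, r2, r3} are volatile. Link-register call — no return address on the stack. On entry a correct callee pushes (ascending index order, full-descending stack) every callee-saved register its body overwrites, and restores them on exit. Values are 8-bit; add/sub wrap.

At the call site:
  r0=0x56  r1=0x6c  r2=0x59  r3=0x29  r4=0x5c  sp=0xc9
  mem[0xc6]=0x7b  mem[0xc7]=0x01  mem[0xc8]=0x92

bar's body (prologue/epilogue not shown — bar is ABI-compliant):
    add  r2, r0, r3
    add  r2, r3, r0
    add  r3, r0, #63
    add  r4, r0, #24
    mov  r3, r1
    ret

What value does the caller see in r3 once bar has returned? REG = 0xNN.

prologue: push r4 → mem[0xc8]=0x5c, sp=0xc8
body[0] add  r2, r0, r3 → r2=0x7f
body[1] add  r2, r3, r0 → r2=0x7f
body[2] add  r3, r0, #63 → r3=0x95
body[3] add  r4, r0, #24 → r4=0x6e
body[4] mov  r3, r1 → r3=0x6c
epilogue: pop r4=0x5c, sp=0xc9
r3 is caller-saved → body value

REG = 0x6c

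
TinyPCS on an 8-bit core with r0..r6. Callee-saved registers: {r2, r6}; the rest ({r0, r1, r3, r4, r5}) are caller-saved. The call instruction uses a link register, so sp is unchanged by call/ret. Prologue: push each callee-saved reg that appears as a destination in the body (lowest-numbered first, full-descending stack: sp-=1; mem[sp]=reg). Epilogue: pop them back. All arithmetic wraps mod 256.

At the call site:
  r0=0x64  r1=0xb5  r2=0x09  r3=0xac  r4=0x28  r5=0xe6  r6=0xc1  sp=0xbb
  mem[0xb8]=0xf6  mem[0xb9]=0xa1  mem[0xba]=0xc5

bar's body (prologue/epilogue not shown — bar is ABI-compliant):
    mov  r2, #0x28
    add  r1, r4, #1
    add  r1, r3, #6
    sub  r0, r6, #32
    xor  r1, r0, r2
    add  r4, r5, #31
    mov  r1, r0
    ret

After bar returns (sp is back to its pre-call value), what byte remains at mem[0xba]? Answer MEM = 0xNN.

MEM = 0x09

prologue: push r2 → mem[0xba]=0x09, sp=0xba
body[0] mov  r2, #0x28 → r2=0x28
body[1] add  r1, r4, #1 → r1=0x29
body[2] add  r1, r3, #6 → r1=0xb2
body[3] sub  r0, r6, #32 → r0=0xa1
body[4] xor  r1, r0, r2 → r1=0x89
body[5] add  r4, r5, #31 → r4=0x05
body[6] mov  r1, r0 → r1=0xa1
epilogue: pop r2=0x09, sp=0xbb
prologue pushed ['r2'] at ['0xba']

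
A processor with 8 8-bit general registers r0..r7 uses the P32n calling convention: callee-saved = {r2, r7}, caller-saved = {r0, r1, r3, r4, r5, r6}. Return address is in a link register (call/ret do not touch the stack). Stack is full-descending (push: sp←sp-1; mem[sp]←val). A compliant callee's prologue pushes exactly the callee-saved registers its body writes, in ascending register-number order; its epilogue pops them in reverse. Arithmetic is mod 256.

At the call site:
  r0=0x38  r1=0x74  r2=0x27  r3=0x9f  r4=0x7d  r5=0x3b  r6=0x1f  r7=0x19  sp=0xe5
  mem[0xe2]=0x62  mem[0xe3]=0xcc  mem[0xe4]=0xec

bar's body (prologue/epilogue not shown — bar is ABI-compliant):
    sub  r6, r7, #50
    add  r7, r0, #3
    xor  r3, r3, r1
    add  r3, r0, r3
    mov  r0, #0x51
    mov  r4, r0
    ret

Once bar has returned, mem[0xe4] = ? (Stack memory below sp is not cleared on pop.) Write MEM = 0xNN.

prologue: push r7 -> mem[0xe4]=0x19, sp=0xe4
body[0] sub  r6, r7, #50 -> r6=0xe7
body[1] add  r7, r0, #3 -> r7=0x3b
body[2] xor  r3, r3, r1 -> r3=0xeb
body[3] add  r3, r0, r3 -> r3=0x23
body[4] mov  r0, #0x51 -> r0=0x51
body[5] mov  r4, r0 -> r4=0x51
epilogue: pop r7=0x19, sp=0xe5
prologue pushed ['r7'] at ['0xe4']

MEM = 0x19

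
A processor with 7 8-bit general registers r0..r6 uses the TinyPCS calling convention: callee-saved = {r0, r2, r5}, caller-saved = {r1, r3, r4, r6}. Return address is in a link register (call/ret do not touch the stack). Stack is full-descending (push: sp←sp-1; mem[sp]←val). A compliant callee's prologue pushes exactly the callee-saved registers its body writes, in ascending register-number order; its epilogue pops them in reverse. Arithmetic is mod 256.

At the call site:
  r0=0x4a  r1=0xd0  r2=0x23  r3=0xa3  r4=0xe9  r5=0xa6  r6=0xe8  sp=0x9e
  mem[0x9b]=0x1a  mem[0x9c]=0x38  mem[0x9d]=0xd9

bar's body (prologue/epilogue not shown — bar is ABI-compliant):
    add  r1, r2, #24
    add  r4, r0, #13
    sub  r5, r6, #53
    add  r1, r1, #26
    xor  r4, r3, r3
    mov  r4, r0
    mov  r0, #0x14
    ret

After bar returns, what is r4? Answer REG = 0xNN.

REG = 0x4a

prologue: push r0 → mem[0x9d]=0x4a, sp=0x9d
prologue: push r5 → mem[0x9c]=0xa6, sp=0x9c
body[0] add  r1, r2, #24 → r1=0x3b
body[1] add  r4, r0, #13 → r4=0x57
body[2] sub  r5, r6, #53 → r5=0xb3
body[3] add  r1, r1, #26 → r1=0x55
body[4] xor  r4, r3, r3 → r4=0x00
body[5] mov  r4, r0 → r4=0x4a
body[6] mov  r0, #0x14 → r0=0x14
epilogue: pop r5=0xa6, sp=0x9d
epilogue: pop r0=0x4a, sp=0x9e
r4 is caller-saved → body value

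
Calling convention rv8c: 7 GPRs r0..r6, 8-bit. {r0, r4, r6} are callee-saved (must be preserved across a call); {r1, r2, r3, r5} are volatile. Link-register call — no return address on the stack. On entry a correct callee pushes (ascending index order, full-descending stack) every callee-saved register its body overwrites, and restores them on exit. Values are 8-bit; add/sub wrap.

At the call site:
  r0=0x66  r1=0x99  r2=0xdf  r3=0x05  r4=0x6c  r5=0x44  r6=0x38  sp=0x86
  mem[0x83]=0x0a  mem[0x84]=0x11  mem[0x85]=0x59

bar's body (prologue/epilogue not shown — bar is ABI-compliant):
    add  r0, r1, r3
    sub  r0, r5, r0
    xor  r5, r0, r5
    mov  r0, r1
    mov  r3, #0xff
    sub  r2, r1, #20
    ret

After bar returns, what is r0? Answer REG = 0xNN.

prologue: push r0 -> mem[0x85]=0x66, sp=0x85
body[0] add  r0, r1, r3 -> r0=0x9e
body[1] sub  r0, r5, r0 -> r0=0xa6
body[2] xor  r5, r0, r5 -> r5=0xe2
body[3] mov  r0, r1 -> r0=0x99
body[4] mov  r3, #0xff -> r3=0xff
body[5] sub  r2, r1, #20 -> r2=0x85
epilogue: pop r0=0x66, sp=0x86
r0 is callee-saved -> restored

REG = 0x66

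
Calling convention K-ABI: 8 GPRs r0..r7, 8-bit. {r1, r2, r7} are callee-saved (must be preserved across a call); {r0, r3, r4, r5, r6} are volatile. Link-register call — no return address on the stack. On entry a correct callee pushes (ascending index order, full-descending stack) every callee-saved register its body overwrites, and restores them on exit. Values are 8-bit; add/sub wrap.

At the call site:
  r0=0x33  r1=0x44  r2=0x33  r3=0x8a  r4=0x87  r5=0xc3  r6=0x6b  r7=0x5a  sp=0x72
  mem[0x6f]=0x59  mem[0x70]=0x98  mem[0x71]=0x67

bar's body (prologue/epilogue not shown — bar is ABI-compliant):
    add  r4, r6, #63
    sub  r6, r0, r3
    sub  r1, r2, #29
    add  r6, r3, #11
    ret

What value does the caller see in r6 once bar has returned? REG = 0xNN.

prologue: push r1 -> mem[0x71]=0x44, sp=0x71
body[0] add  r4, r6, #63 -> r4=0xaa
body[1] sub  r6, r0, r3 -> r6=0xa9
body[2] sub  r1, r2, #29 -> r1=0x16
body[3] add  r6, r3, #11 -> r6=0x95
epilogue: pop r1=0x44, sp=0x72
r6 is caller-saved -> body value

REG = 0x95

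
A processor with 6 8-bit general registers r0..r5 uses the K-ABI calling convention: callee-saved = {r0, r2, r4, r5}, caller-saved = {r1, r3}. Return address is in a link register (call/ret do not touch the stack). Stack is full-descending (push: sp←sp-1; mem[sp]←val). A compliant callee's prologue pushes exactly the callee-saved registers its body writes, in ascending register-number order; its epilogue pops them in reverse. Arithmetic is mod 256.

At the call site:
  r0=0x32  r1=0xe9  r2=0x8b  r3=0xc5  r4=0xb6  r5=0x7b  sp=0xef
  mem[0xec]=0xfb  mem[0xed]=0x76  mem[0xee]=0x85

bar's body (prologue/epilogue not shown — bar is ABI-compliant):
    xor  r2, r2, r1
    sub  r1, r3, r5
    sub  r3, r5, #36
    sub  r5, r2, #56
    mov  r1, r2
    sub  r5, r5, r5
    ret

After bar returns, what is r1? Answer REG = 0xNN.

prologue: push r2 → mem[0xee]=0x8b, sp=0xee
prologue: push r5 → mem[0xed]=0x7b, sp=0xed
body[0] xor  r2, r2, r1 → r2=0x62
body[1] sub  r1, r3, r5 → r1=0x4a
body[2] sub  r3, r5, #36 → r3=0x57
body[3] sub  r5, r2, #56 → r5=0x2a
body[4] mov  r1, r2 → r1=0x62
body[5] sub  r5, r5, r5 → r5=0x00
epilogue: pop r5=0x7b, sp=0xee
epilogue: pop r2=0x8b, sp=0xef
r1 is caller-saved → body value

REG = 0x62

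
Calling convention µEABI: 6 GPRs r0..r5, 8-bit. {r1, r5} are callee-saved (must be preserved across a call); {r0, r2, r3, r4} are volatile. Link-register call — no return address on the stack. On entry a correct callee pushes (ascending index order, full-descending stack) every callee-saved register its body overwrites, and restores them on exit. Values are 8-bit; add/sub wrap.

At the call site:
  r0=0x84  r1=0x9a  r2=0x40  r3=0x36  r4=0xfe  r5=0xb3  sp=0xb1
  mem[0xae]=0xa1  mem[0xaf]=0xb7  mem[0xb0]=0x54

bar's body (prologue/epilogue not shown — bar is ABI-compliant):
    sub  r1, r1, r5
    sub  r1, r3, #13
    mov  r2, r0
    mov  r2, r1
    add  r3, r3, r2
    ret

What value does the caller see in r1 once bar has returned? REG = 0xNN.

REG = 0x9a

prologue: push r1 -> mem[0xb0]=0x9a, sp=0xb0
body[0] sub  r1, r1, r5 -> r1=0xe7
body[1] sub  r1, r3, #13 -> r1=0x29
body[2] mov  r2, r0 -> r2=0x84
body[3] mov  r2, r1 -> r2=0x29
body[4] add  r3, r3, r2 -> r3=0x5f
epilogue: pop r1=0x9a, sp=0xb1
r1 is callee-saved -> restored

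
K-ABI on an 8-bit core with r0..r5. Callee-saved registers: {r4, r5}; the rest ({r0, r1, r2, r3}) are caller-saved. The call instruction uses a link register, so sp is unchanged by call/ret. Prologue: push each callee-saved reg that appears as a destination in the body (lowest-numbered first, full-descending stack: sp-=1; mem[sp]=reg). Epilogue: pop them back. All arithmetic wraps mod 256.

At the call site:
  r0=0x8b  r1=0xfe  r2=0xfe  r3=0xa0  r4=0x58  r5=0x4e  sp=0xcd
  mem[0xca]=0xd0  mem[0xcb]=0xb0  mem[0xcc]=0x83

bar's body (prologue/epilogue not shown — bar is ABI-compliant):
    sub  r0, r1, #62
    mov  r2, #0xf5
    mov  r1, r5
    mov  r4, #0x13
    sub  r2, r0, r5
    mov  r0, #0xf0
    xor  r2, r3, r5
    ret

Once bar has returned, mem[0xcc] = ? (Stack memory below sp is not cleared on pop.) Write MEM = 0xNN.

MEM = 0x58

prologue: push r4 → mem[0xcc]=0x58, sp=0xcc
body[0] sub  r0, r1, #62 → r0=0xc0
body[1] mov  r2, #0xf5 → r2=0xf5
body[2] mov  r1, r5 → r1=0x4e
body[3] mov  r4, #0x13 → r4=0x13
body[4] sub  r2, r0, r5 → r2=0x72
body[5] mov  r0, #0xf0 → r0=0xf0
body[6] xor  r2, r3, r5 → r2=0xee
epilogue: pop r4=0x58, sp=0xcd
prologue pushed ['r4'] at ['0xcc']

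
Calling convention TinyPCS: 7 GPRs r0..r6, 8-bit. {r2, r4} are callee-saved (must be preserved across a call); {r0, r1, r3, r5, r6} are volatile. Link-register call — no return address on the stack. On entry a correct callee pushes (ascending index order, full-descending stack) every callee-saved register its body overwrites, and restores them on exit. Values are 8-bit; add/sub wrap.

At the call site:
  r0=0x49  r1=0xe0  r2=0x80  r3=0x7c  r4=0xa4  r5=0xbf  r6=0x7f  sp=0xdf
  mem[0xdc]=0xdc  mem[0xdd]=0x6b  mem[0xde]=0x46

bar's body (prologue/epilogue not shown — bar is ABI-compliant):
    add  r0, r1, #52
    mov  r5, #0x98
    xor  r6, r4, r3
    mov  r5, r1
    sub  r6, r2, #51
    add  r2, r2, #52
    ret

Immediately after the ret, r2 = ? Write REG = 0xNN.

prologue: push r2 -> mem[0xde]=0x80, sp=0xde
body[0] add  r0, r1, #52 -> r0=0x14
body[1] mov  r5, #0x98 -> r5=0x98
body[2] xor  r6, r4, r3 -> r6=0xd8
body[3] mov  r5, r1 -> r5=0xe0
body[4] sub  r6, r2, #51 -> r6=0x4d
body[5] add  r2, r2, #52 -> r2=0xb4
epilogue: pop r2=0x80, sp=0xdf
r2 is callee-saved -> restored

REG = 0x80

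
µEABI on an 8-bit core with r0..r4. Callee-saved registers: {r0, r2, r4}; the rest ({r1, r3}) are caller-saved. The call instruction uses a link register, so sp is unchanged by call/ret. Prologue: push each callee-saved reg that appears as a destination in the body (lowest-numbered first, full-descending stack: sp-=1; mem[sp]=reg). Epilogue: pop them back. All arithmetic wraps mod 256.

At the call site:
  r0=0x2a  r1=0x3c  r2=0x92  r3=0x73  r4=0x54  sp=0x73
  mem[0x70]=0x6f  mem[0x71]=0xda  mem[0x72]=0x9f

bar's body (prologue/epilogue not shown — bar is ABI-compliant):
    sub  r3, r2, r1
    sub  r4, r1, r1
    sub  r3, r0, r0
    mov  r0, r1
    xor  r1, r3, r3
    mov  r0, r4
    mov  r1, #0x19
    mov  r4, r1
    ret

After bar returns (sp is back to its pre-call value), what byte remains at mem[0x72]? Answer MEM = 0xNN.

MEM = 0x2a

prologue: push r0 -> mem[0x72]=0x2a, sp=0x72
prologue: push r4 -> mem[0x71]=0x54, sp=0x71
body[0] sub  r3, r2, r1 -> r3=0x56
body[1] sub  r4, r1, r1 -> r4=0x00
body[2] sub  r3, r0, r0 -> r3=0x00
body[3] mov  r0, r1 -> r0=0x3c
body[4] xor  r1, r3, r3 -> r1=0x00
body[5] mov  r0, r4 -> r0=0x00
body[6] mov  r1, #0x19 -> r1=0x19
body[7] mov  r4, r1 -> r4=0x19
epilogue: pop r4=0x54, sp=0x72
epilogue: pop r0=0x2a, sp=0x73
prologue pushed ['r0', 'r4'] at ['0x72', '0x71']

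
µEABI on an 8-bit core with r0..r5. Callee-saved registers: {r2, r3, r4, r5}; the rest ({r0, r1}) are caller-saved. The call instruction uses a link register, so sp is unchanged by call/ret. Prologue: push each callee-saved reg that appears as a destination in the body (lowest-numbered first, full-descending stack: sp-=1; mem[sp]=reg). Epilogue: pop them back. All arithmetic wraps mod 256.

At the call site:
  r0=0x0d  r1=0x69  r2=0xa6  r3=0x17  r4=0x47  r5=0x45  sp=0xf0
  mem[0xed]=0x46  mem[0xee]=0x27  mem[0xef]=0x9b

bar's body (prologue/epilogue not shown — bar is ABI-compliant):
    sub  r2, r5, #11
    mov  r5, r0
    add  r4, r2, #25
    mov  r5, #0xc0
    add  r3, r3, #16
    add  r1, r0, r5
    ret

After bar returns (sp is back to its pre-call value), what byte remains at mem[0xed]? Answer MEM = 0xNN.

prologue: push r2 -> mem[0xef]=0xa6, sp=0xef
prologue: push r3 -> mem[0xee]=0x17, sp=0xee
prologue: push r4 -> mem[0xed]=0x47, sp=0xed
prologue: push r5 -> mem[0xec]=0x45, sp=0xec
body[0] sub  r2, r5, #11 -> r2=0x3a
body[1] mov  r5, r0 -> r5=0x0d
body[2] add  r4, r2, #25 -> r4=0x53
body[3] mov  r5, #0xc0 -> r5=0xc0
body[4] add  r3, r3, #16 -> r3=0x27
body[5] add  r1, r0, r5 -> r1=0xcd
epilogue: pop r5=0x45, sp=0xed
epilogue: pop r4=0x47, sp=0xee
epilogue: pop r3=0x17, sp=0xef
epilogue: pop r2=0xa6, sp=0xf0
prologue pushed ['r2', 'r3', 'r4', 'r5'] at ['0xef', '0xee', '0xed', '0xec']

MEM = 0x47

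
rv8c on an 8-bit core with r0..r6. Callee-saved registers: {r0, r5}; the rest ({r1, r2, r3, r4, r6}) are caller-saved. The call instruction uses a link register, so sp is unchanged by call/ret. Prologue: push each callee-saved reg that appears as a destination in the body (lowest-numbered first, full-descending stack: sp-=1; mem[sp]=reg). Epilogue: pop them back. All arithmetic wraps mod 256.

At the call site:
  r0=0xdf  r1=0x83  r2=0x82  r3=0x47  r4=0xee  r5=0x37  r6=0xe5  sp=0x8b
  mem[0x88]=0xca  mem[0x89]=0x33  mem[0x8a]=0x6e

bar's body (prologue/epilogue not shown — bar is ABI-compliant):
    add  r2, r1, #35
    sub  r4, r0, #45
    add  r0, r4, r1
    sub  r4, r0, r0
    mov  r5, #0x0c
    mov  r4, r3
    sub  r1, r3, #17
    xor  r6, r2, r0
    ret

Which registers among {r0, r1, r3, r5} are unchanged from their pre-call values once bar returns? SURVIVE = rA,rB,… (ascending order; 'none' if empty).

prologue: push r0 → mem[0x8a]=0xdf, sp=0x8a
prologue: push r5 → mem[0x89]=0x37, sp=0x89
body[0] add  r2, r1, #35 → r2=0xa6
body[1] sub  r4, r0, #45 → r4=0xb2
body[2] add  r0, r4, r1 → r0=0x35
body[3] sub  r4, r0, r0 → r4=0x00
body[4] mov  r5, #0x0c → r5=0x0c
body[5] mov  r4, r3 → r4=0x47
body[6] sub  r1, r3, #17 → r1=0x36
body[7] xor  r6, r2, r0 → r6=0x93
epilogue: pop r5=0x37, sp=0x8a
epilogue: pop r0=0xdf, sp=0x8b
r0: callee-saved, written=True
r1: caller-saved, written=True
r3: caller-saved, written=False
r5: callee-saved, written=True

SURVIVE = r0,r3,r5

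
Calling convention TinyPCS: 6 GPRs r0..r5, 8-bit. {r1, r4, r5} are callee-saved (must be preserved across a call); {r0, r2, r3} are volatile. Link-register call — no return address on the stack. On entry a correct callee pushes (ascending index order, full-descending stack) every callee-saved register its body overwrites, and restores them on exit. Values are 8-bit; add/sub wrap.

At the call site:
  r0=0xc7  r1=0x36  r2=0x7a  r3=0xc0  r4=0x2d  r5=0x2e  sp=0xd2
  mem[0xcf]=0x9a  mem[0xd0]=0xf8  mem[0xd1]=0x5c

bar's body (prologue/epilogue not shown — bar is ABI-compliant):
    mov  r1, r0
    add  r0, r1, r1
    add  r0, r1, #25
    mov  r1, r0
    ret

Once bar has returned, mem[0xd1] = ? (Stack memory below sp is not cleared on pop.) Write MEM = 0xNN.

prologue: push r1 -> mem[0xd1]=0x36, sp=0xd1
body[0] mov  r1, r0 -> r1=0xc7
body[1] add  r0, r1, r1 -> r0=0x8e
body[2] add  r0, r1, #25 -> r0=0xe0
body[3] mov  r1, r0 -> r1=0xe0
epilogue: pop r1=0x36, sp=0xd2
prologue pushed ['r1'] at ['0xd1']

MEM = 0x36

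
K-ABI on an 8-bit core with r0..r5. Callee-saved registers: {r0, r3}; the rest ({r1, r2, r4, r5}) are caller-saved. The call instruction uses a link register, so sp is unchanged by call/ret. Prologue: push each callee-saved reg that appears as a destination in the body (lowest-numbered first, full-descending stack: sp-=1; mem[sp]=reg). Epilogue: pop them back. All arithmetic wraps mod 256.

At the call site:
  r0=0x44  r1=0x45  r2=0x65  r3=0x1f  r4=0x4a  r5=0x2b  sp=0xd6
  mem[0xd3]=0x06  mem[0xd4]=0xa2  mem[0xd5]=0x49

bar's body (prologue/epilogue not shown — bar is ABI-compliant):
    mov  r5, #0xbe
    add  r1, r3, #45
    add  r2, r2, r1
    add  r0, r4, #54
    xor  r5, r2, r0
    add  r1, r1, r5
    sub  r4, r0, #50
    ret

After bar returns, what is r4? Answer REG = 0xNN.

prologue: push r0 → mem[0xd5]=0x44, sp=0xd5
body[0] mov  r5, #0xbe → r5=0xbe
body[1] add  r1, r3, #45 → r1=0x4c
body[2] add  r2, r2, r1 → r2=0xb1
body[3] add  r0, r4, #54 → r0=0x80
body[4] xor  r5, r2, r0 → r5=0x31
body[5] add  r1, r1, r5 → r1=0x7d
body[6] sub  r4, r0, #50 → r4=0x4e
epilogue: pop r0=0x44, sp=0xd6
r4 is caller-saved → body value

REG = 0x4e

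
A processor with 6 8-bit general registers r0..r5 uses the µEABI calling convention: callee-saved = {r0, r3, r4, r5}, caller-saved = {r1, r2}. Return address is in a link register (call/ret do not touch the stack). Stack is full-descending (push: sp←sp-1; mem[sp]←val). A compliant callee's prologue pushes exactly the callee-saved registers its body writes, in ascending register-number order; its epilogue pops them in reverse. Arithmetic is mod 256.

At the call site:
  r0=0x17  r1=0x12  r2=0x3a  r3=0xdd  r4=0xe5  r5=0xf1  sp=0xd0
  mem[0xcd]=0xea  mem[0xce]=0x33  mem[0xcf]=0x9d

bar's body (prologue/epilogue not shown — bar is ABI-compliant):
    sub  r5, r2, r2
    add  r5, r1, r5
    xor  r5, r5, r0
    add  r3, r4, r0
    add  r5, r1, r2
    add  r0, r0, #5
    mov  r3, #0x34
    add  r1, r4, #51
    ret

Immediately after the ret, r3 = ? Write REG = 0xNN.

prologue: push r0 -> mem[0xcf]=0x17, sp=0xcf
prologue: push r3 -> mem[0xce]=0xdd, sp=0xce
prologue: push r5 -> mem[0xcd]=0xf1, sp=0xcd
body[0] sub  r5, r2, r2 -> r5=0x00
body[1] add  r5, r1, r5 -> r5=0x12
body[2] xor  r5, r5, r0 -> r5=0x05
body[3] add  r3, r4, r0 -> r3=0xfc
body[4] add  r5, r1, r2 -> r5=0x4c
body[5] add  r0, r0, #5 -> r0=0x1c
body[6] mov  r3, #0x34 -> r3=0x34
body[7] add  r1, r4, #51 -> r1=0x18
epilogue: pop r5=0xf1, sp=0xce
epilogue: pop r3=0xdd, sp=0xcf
epilogue: pop r0=0x17, sp=0xd0
r3 is callee-saved -> restored

REG = 0xdd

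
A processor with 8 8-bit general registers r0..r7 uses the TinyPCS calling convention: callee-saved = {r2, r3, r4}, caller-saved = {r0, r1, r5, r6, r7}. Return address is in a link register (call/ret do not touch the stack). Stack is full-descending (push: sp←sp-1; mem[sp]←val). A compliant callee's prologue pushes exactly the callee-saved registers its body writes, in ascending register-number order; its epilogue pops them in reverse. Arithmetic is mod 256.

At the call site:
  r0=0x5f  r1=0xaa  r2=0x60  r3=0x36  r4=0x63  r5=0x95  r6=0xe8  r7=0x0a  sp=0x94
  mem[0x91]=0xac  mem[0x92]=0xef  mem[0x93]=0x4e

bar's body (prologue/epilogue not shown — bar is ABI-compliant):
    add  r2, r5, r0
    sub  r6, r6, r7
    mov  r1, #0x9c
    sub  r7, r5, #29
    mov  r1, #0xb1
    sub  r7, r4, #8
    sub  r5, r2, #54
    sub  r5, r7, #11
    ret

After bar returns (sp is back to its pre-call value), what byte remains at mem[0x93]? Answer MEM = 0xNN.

MEM = 0x60

prologue: push r2 → mem[0x93]=0x60, sp=0x93
body[0] add  r2, r5, r0 → r2=0xf4
body[1] sub  r6, r6, r7 → r6=0xde
body[2] mov  r1, #0x9c → r1=0x9c
body[3] sub  r7, r5, #29 → r7=0x78
body[4] mov  r1, #0xb1 → r1=0xb1
body[5] sub  r7, r4, #8 → r7=0x5b
body[6] sub  r5, r2, #54 → r5=0xbe
body[7] sub  r5, r7, #11 → r5=0x50
epilogue: pop r2=0x60, sp=0x94
prologue pushed ['r2'] at ['0x93']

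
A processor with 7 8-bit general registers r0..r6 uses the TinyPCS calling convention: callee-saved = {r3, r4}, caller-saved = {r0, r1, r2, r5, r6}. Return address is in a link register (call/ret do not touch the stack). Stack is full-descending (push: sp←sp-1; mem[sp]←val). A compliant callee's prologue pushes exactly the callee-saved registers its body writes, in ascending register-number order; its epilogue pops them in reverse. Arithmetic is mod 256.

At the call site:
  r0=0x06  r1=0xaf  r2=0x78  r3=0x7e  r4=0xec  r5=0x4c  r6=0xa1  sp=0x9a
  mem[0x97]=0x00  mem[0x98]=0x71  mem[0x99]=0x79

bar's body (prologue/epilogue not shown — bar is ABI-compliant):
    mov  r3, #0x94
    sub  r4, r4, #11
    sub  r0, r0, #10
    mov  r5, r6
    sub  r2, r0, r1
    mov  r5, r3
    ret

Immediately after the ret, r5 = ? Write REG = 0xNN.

prologue: push r3 → mem[0x99]=0x7e, sp=0x99
prologue: push r4 → mem[0x98]=0xec, sp=0x98
body[0] mov  r3, #0x94 → r3=0x94
body[1] sub  r4, r4, #11 → r4=0xe1
body[2] sub  r0, r0, #10 → r0=0xfc
body[3] mov  r5, r6 → r5=0xa1
body[4] sub  r2, r0, r1 → r2=0x4d
body[5] mov  r5, r3 → r5=0x94
epilogue: pop r4=0xec, sp=0x99
epilogue: pop r3=0x7e, sp=0x9a
r5 is caller-saved → body value

REG = 0x94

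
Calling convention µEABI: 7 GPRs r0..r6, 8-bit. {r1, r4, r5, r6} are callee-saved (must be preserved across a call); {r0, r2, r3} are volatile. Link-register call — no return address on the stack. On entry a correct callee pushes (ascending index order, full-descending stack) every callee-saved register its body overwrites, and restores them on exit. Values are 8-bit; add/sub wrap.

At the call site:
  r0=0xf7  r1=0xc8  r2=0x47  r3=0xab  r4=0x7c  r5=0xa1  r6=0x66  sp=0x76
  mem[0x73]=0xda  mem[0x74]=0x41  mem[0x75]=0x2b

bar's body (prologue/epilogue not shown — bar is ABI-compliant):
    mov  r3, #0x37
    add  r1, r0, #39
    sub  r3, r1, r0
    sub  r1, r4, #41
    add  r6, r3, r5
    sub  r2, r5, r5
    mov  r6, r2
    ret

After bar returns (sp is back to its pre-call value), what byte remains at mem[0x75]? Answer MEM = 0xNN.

prologue: push r1 → mem[0x75]=0xc8, sp=0x75
prologue: push r6 → mem[0x74]=0x66, sp=0x74
body[0] mov  r3, #0x37 → r3=0x37
body[1] add  r1, r0, #39 → r1=0x1e
body[2] sub  r3, r1, r0 → r3=0x27
body[3] sub  r1, r4, #41 → r1=0x53
body[4] add  r6, r3, r5 → r6=0xc8
body[5] sub  r2, r5, r5 → r2=0x00
body[6] mov  r6, r2 → r6=0x00
epilogue: pop r6=0x66, sp=0x75
epilogue: pop r1=0xc8, sp=0x76
prologue pushed ['r1', 'r6'] at ['0x75', '0x74']

MEM = 0xc8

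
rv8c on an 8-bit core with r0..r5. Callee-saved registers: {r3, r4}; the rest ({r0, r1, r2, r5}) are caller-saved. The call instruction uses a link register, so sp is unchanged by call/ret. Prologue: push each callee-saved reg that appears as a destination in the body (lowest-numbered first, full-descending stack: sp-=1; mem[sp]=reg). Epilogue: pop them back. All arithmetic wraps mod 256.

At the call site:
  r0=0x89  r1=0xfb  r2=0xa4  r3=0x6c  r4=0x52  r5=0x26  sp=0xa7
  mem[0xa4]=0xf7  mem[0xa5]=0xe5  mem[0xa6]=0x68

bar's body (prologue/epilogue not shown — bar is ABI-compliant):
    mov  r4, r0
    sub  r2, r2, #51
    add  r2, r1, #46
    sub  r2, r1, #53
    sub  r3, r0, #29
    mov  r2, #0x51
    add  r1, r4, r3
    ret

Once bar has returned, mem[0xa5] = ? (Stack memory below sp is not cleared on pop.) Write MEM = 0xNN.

MEM = 0x52

prologue: push r3 -> mem[0xa6]=0x6c, sp=0xa6
prologue: push r4 -> mem[0xa5]=0x52, sp=0xa5
body[0] mov  r4, r0 -> r4=0x89
body[1] sub  r2, r2, #51 -> r2=0x71
body[2] add  r2, r1, #46 -> r2=0x29
body[3] sub  r2, r1, #53 -> r2=0xc6
body[4] sub  r3, r0, #29 -> r3=0x6c
body[5] mov  r2, #0x51 -> r2=0x51
body[6] add  r1, r4, r3 -> r1=0xf5
epilogue: pop r4=0x52, sp=0xa6
epilogue: pop r3=0x6c, sp=0xa7
prologue pushed ['r3', 'r4'] at ['0xa6', '0xa5']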